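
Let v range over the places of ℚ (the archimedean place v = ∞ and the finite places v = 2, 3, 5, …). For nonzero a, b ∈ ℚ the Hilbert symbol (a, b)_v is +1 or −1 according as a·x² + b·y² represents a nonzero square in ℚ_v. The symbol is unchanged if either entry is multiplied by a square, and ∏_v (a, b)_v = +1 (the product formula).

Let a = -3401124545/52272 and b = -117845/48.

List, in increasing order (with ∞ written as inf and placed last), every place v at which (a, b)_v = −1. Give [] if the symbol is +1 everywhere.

[3, inf]

Mod squares: a ≡ -4249635, b ≡ -7215. Check v ∈ {∞, 2, 3, 5, 7, 11, 13, 19, 31, 37}.
v=∞: -4249635 < 0 and -7215 < 0  ⇒  (a,b)_∞ = -1.
v=31: a=31^1·(≡8), b=31^0·(≡1) mod 31; (8|31)=+1, (1|31)=+1; (−1)^{1·0·15}·(+1)^0·(+1)^1 = +1.
v=5: a=5^1·(≡3), b=5^1·(≡2) mod 5; (3|5)=-1, (2|5)=-1; (−1)^{1·1·2}·(-1)^1·(-1)^1 = +1.
v=3: a=3^-3·(≡1), b=3^-1·(≡1) mod 3; (1|3)=+1, (1|3)=+1; (−1)^{-3·-1·1}·(+1)^-1·(+1)^-3 = -1.
v=11: a=11^-2·(≡2), b=11^0·(≡5) mod 11; (2|11)=-1, (5|11)=+1; (−1)^{-2·0·5}·(-1)^0·(+1)^-2 = +1.
v=13: a=13^1·(≡4), b=13^1·(≡1) mod 13; (4|13)=+1, (1|13)=+1; (−1)^{1·1·6}·(+1)^1·(+1)^1 = +1.
v=19: a=19^1·(≡15), b=19^0·(≡5) mod 19; (15|19)=-1, (5|19)=+1; (−1)^{1·0·9}·(-1)^0·(+1)^1 = +1.
v=2: v_2(a)=-4, v_2(b)=-4; units ≡ 5, 1 (mod 8); ε·ε+αω+βω = 0·0+-4·0+-4·1 ≡ 0  ⇒  (a,b)_2 = +1.
v=37: a=37^1·(≡25), b=37^1·(≡30) mod 37; (25|37)=+1, (30|37)=+1; (−1)^{1·1·18}·(+1)^1·(+1)^1 = +1.
v=7: a=7^4·(≡1), b=7^2·(≡4) mod 7; (1|7)=+1, (4|7)=+1; (−1)^{4·2·3}·(+1)^2·(+1)^4 = +1.
(-4249635, -7215 / ℚ) ramifies at {3, ∞}: a division algebra.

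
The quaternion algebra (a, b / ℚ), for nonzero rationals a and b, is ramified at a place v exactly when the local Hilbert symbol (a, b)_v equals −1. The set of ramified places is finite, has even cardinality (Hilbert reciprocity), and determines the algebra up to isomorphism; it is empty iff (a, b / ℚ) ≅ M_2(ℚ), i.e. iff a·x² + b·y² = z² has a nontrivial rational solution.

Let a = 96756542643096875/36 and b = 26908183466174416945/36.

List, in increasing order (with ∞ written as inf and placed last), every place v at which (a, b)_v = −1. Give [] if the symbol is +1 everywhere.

(a, b) ≡ (2031755, 61705) mod (ℚ^×)²; places V = {2, 3, 5, 7, 11, 17, 29, 41, 43, 53, ∞}.
(a,b)_5: α=5, u≡1; β=1, v≡4 (mod 5); (1|5)=+1, (4|5)=+1; sign (−1)^0·+1^1·+1^5 = +1.
(a,b)_7: α=2, u≡3; β=5, v≡2 (mod 7); (3|7)=-1, (2|7)=+1; sign (−1)^0·-1^5·+1^2 = -1.
(a,b)_53: α=1, u≡44; β=2, v≡28 (mod 53); (44|53)=+1, (28|53)=+1; sign (−1)^0·+1^2·+1^1 = +1.
(a,b)_41: α=1, u≡38; β=1, v≡34 (mod 41); (38|41)=-1, (34|41)=-1; sign (−1)^0·-1^1·-1^1 = +1.
(a,b)_43: α=2, u≡30; β=3, v≡4 (mod 43); (30|43)=-1, (4|43)=+1; sign (−1)^0·-1^3·+1^2 = -1.
(a,b)_3: α=-2, u≡2; β=-2, v≡1 (mod 3); (2|3)=-1, (1|3)=+1; sign (−1)^0·-1^-2·+1^-2 = +1.
(a,b)_∞: sgn(2031755)=+, sgn(61705)=+, so +1.
(a,b)_17: α=1, u≡6; β=2, v≡14 (mod 17); (6|17)=-1, (14|17)=-1; sign (−1)^0·-1^2·-1^1 = -1.
(a,b)_11: α=1, u≡3; β=2, v≡6 (mod 11); (3|11)=+1, (6|11)=-1; sign (−1)^0·+1^2·-1^1 = -1.
(a,b)_29: α=2, u≡14; β=0, v≡1 (mod 29); (14|29)=-1, (1|29)=+1; sign (−1)^0·-1^0·+1^2 = +1.
(a,b)_2: α=-2, β=-2; u≡3, v≡1 (mod 8); ε(u)ε(v)=1·0, αω(v)=-2·0, βω(u)=-2·1; sum ≡ 0  ⇒  +1.
Ram(2031755, 61705) = {7, 11, 17, 43}; no ℚ_7-point on the conic.

[7, 11, 17, 43]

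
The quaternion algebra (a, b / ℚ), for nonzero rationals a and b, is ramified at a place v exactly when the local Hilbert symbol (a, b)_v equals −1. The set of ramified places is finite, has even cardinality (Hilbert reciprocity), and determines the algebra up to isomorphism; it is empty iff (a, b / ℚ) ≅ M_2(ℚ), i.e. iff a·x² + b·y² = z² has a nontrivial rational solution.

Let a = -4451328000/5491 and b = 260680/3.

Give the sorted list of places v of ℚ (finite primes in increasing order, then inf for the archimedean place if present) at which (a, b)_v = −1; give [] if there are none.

Mod squares: a ≡ -91770, b ≡ 3990. Check v ∈ {∞, 2, 3, 5, 7, 17, 19, 23}.
v=7: a=7^1·(≡1), b=7^3·(≡6) mod 7; (1|7)=+1, (6|7)=-1; (−1)^{1·3·3}·(+1)^3·(-1)^1 = +1.
v=19: a=19^-1·(≡14), b=19^1·(≡7) mod 19; (14|19)=-1, (7|19)=+1; (−1)^{-1·1·9}·(-1)^1·(+1)^-1 = +1.
v=5: a=5^3·(≡1), b=5^1·(≡2) mod 5; (1|5)=+1, (2|5)=-1; (−1)^{3·1·2}·(+1)^1·(-1)^3 = -1.
v=3: a=3^3·(≡1), b=3^-1·(≡1) mod 3; (1|3)=+1, (1|3)=+1; (−1)^{3·-1·1}·(+1)^-1·(+1)^3 = -1.
v=2: v_2(a)=13, v_2(b)=3; units ≡ 3, 3 (mod 8); ε·ε+αω+βω = 1·1+13·1+3·1 ≡ 1  ⇒  (a,b)_2 = -1.
v=∞: -91770 < 0 and 3990 > 0  ⇒  (a,b)_∞ = +1.
v=23: a=23^1·(≡18), b=23^0·(≡7) mod 23; (18|23)=+1, (7|23)=-1; (−1)^{1·0·11}·(+1)^0·(-1)^1 = -1.
v=17: a=17^-2·(≡4), b=17^0·(≡12) mod 17; (4|17)=+1, (12|17)=-1; (−1)^{-2·0·8}·(+1)^0·(-1)^-2 = +1.
(-91770, 3990 / ℚ) ramifies at {2, 3, 5, 23}: a division algebra.

[2, 3, 5, 23]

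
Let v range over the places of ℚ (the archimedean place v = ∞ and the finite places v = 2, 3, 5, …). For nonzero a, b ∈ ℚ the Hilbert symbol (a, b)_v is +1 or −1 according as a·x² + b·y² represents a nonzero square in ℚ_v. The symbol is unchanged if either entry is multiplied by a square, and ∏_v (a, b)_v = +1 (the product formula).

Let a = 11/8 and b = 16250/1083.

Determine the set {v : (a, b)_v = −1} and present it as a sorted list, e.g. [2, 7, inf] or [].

Mod squares: a ≡ 22, b ≡ 78. Check v ∈ {∞, 2, 3, 5, 11, 13, 19}.
v=5: a=5^0·(≡2), b=5^4·(≡2) mod 5; (2|5)=-1, (2|5)=-1; (−1)^{0·4·2}·(-1)^4·(-1)^0 = +1.
v=13: a=13^0·(≡3), b=13^1·(≡7) mod 13; (3|13)=+1, (7|13)=-1; (−1)^{0·1·6}·(+1)^1·(-1)^0 = +1.
v=2: v_2(a)=-3, v_2(b)=1; units ≡ 3, 7 (mod 8); ε·ε+αω+βω = 1·1+-3·0+1·1 ≡ 0  ⇒  (a,b)_2 = +1.
v=∞: 22 > 0 and 78 > 0  ⇒  (a,b)_∞ = +1.
v=19: a=19^0·(≡18), b=19^-2·(≡8) mod 19; (18|19)=-1, (8|19)=-1; (−1)^{0·-2·9}·(-1)^-2·(-1)^0 = +1.
v=3: a=3^0·(≡1), b=3^-1·(≡2) mod 3; (1|3)=+1, (2|3)=-1; (−1)^{0·-1·1}·(+1)^-1·(-1)^0 = +1.
v=11: a=11^1·(≡7), b=11^0·(≡5) mod 11; (7|11)=-1, (5|11)=+1; (−1)^{1·0·5}·(-1)^0·(+1)^1 = +1.
Ram(a, b) = ∅: the form 22·x² + 78·y² − z² is isotropic over every ℚ_v, so by Hasse–Minkowski it is isotropic over ℚ.

[]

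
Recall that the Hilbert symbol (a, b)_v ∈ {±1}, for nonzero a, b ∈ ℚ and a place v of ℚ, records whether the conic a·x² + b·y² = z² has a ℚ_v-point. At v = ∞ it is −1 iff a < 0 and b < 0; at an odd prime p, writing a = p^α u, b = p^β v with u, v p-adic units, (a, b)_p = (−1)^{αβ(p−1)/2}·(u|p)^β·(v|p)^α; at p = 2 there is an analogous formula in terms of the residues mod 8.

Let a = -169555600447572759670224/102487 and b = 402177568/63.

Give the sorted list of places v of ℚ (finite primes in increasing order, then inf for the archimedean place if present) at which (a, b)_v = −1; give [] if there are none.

[2, 13, 29, 37]

(a, b) ≡ (-203, 175952686) mod (ℚ^×)²; places V = {2, 3, 7, 11, 13, 17, 29, 37, 53, ∞}.
(a,b)_53: α=2, u≡11; β=1, v≡14 (mod 53); (11|53)=+1, (14|53)=-1; sign (−1)^0·+1^1·-1^2 = +1.
(a,b)_37: α=2, u≡18; β=1, v≡1 (mod 37); (18|37)=-1, (1|37)=+1; sign (−1)^0·-1^1·+1^2 = -1.
(a,b)_2: α=4, β=5; u≡5, v≡7 (mod 8); ε(u)ε(v)=0·1, αω(v)=4·0, βω(u)=5·1; sum ≡ 1  ⇒  -1.
(a,b)_∞: sgn(-203)=−, sgn(175952686)=+, so +1.
(a,b)_17: α=2, u≡8; β=1, v≡14 (mod 17); (8|17)=+1, (14|17)=-1; sign (−1)^0·+1^1·-1^2 = +1.
(a,b)_13: α=6, u≡6; β=1, v≡7 (mod 13); (6|13)=-1, (7|13)=-1; sign (−1)^0·-1^1·-1^6 = -1.
(a,b)_11: α=-4, u≡10; β=0, v≡7 (mod 11); (10|11)=-1, (7|11)=-1; sign (−1)^0·-1^0·-1^-4 = +1.
(a,b)_29: α=3, u≡28; β=1, v≡3 (mod 29); (28|29)=+1, (3|29)=-1; sign (−1)^0·+1^1·-1^3 = -1.
(a,b)_3: α=4, u≡1; β=-2, v≡1 (mod 3); (1|3)=+1, (1|3)=+1; sign (−1)^0·+1^-2·+1^4 = +1.
(a,b)_7: α=-1, u≡3; β=-1, v≡1 (mod 7); (3|7)=-1, (1|7)=+1; sign (−1)^1·-1^-1·+1^-1 = +1.
|Ram(-203, 175952686)| = 4, even; anisotropic at {2, 13, 29, 37}.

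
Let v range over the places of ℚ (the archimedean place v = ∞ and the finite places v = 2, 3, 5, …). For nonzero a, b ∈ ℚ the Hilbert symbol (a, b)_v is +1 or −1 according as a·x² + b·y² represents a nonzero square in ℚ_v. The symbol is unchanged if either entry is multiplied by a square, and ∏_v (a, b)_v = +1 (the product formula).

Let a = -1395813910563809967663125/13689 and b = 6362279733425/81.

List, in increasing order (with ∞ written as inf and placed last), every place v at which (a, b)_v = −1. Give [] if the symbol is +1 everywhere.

(a, b) ≡ (-29, 572033) mod (ℚ^×)²; places V = {2, 3, 5, 7, 11, 13, 17, 19, 23, 29, ∞}.
(a,b)_11: α=2, u≡9; β=1, v≡6 (mod 11); (9|11)=+1, (6|11)=-1; sign (−1)^0·+1^1·-1^2 = +1.
(a,b)_29: α=3, u≡23; β=2, v≡18 (mod 29); (23|29)=+1, (18|29)=-1; sign (−1)^0·+1^2·-1^3 = -1.
(a,b)_5: α=4, u≡1; β=2, v≡2 (mod 5); (1|5)=+1, (2|5)=-1; sign (−1)^0·+1^2·-1^4 = +1.
(a,b)_∞: sgn(-29)=−, sgn(572033)=+, so +1.
(a,b)_23: α=6, u≡22; β=3, v≡2 (mod 23); (22|23)=-1, (2|23)=+1; sign (−1)^0·-1^3·+1^6 = -1.
(a,b)_3: α=-4, u≡1; β=-4, v≡2 (mod 3); (1|3)=+1, (2|3)=-1; sign (−1)^0·+1^-4·-1^-4 = +1.
(a,b)_2: α=0, β=0; u≡3, v≡1 (mod 8); ε(u)ε(v)=1·0, αω(v)=0·0, βω(u)=0·1; sum ≡ 0  ⇒  +1.
(a,b)_17: α=2, u≡3; β=1, v≡12 (mod 17); (3|17)=-1, (12|17)=-1; sign (−1)^0·-1^1·-1^2 = -1.
(a,b)_7: α=2, u≡6; β=1, v≡4 (mod 7); (6|7)=-1, (4|7)=+1; sign (−1)^0·-1^1·+1^2 = -1.
(a,b)_13: α=-2, u≡3; β=0, v≡6 (mod 13); (3|13)=+1, (6|13)=-1; sign (−1)^0·+1^0·-1^-2 = +1.
(a,b)_19: α=2, u≡16; β=1, v≡11 (mod 19); (16|19)=+1, (11|19)=+1; sign (−1)^0·+1^1·+1^2 = +1.
|Ram(-29, 572033)| = 4, even; anisotropic at {7, 17, 23, 29}.

[7, 17, 23, 29]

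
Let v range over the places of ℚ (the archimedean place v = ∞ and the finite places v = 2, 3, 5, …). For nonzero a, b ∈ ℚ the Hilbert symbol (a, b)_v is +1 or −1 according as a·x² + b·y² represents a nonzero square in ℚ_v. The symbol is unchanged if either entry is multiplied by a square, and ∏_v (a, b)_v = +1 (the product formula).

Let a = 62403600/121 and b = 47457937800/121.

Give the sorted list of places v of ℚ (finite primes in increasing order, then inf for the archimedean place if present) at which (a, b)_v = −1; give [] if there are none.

[7, 23]

Mod squares: a ≡ 156009, b ≡ 312018. Check v ∈ {∞, 2, 3, 5, 7, 11, 13, 17, 19, 23}.
v=2: v_2(a)=4, v_2(b)=3; units ≡ 1, 1 (mod 8); ε·ε+αω+βω = 0·0+4·0+3·0 ≡ 0  ⇒  (a,b)_2 = +1.
v=∞: 156009 > 0 and 312018 > 0  ⇒  (a,b)_∞ = +1.
v=17: a=17^1·(≡12), b=17^1·(≡14) mod 17; (12|17)=-1, (14|17)=-1; (−1)^{1·1·8}·(-1)^1·(-1)^1 = +1.
v=7: a=7^1·(≡3), b=7^1·(≡3) mod 7; (3|7)=-1, (3|7)=-1; (−1)^{1·1·3}·(-1)^1·(-1)^1 = -1.
v=5: a=5^2·(≡4), b=5^2·(≡2) mod 5; (4|5)=+1, (2|5)=-1; (−1)^{2·2·2}·(+1)^2·(-1)^2 = +1.
v=11: a=11^-2·(≡6), b=11^-2·(≡9) mod 11; (6|11)=-1, (9|11)=+1; (−1)^{-2·-2·5}·(-1)^-2·(+1)^-2 = +1.
v=13: a=13^0·(≡3), b=13^2·(≡7) mod 13; (3|13)=+1, (7|13)=-1; (−1)^{0·2·6}·(+1)^2·(-1)^0 = +1.
v=3: a=3^1·(≡1), b=3^3·(≡2) mod 3; (1|3)=+1, (2|3)=-1; (−1)^{1·3·1}·(+1)^3·(-1)^1 = +1.
v=23: a=23^1·(≡20), b=23^1·(≡7) mod 23; (20|23)=-1, (7|23)=-1; (−1)^{1·1·11}·(-1)^1·(-1)^1 = -1.
v=19: a=19^1·(≡14), b=19^1·(≡7) mod 19; (14|19)=-1, (7|19)=+1; (−1)^{1·1·9}·(-1)^1·(+1)^1 = +1.
|Ram(156009, 312018)| = 2, even; anisotropic at {7, 23}.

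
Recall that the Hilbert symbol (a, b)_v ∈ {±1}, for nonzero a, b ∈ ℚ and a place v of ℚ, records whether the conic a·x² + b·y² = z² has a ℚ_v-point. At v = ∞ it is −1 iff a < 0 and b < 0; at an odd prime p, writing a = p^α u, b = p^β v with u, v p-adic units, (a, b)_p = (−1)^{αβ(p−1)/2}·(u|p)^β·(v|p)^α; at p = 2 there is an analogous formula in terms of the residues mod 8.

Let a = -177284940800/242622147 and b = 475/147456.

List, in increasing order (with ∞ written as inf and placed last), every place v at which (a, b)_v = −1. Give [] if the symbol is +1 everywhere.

[11, 43]

Mod squares: a ≡ -1419, b ≡ 19. Check v ∈ {∞, 2, 3, 5, 11, 17, 19, 23, 43}.
v=3: a=3^-1·(≡1), b=3^-2·(≡1) mod 3; (1|3)=+1, (1|3)=+1; (−1)^{-1·-2·1}·(+1)^-2·(+1)^-1 = +1.
v=11: a=11^5·(≡4), b=11^0·(≡2) mod 11; (4|11)=+1, (2|11)=-1; (−1)^{5·0·5}·(+1)^0·(-1)^5 = -1.
v=23: a=23^-4·(≡11), b=23^0·(≡5) mod 23; (11|23)=-1, (5|23)=-1; (−1)^{-4·0·11}·(-1)^0·(-1)^-4 = +1.
v=∞: -1419 < 0 and 19 > 0  ⇒  (a,b)_∞ = +1.
v=2: v_2(a)=10, v_2(b)=-14; units ≡ 5, 3 (mod 8); ε·ε+αω+βω = 0·1+10·1+-14·1 ≡ 0  ⇒  (a,b)_2 = +1.
v=5: a=5^2·(≡4), b=5^2·(≡4) mod 5; (4|5)=+1, (4|5)=+1; (−1)^{2·2·2}·(+1)^2·(+1)^2 = +1.
v=43: a=43^1·(≡36), b=43^0·(≡5) mod 43; (36|43)=+1, (5|43)=-1; (−1)^{1·0·21}·(+1)^0·(-1)^1 = -1.
v=17: a=17^-2·(≡15), b=17^0·(≡9) mod 17; (15|17)=+1, (9|17)=+1; (−1)^{-2·0·8}·(+1)^0·(+1)^-2 = +1.
v=19: a=19^0·(≡6), b=19^1·(≡17) mod 19; (6|19)=+1, (17|19)=+1; (−1)^{0·1·9}·(+1)^1·(+1)^0 = +1.
|Ram(-1419, 19)| = 2, even; anisotropic at {11, 43}.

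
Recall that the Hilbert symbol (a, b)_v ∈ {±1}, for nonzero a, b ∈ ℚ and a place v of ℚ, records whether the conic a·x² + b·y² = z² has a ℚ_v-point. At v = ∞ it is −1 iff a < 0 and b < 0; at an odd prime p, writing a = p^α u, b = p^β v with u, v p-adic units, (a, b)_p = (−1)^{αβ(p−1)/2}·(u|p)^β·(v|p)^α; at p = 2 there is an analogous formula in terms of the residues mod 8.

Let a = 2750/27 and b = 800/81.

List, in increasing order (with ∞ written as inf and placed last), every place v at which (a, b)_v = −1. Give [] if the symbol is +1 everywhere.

[2, 3, 5, 11]

Mod squares: a ≡ 330, b ≡ 2. Check v ∈ {∞, 2, 3, 5, 11}.
v=2: v_2(a)=1, v_2(b)=5; units ≡ 5, 1 (mod 8); ε·ε+αω+βω = 0·0+1·0+5·1 ≡ 1  ⇒  (a,b)_2 = -1.
v=∞: 330 > 0 and 2 > 0  ⇒  (a,b)_∞ = +1.
v=11: a=11^1·(≡6), b=11^0·(≡2) mod 11; (6|11)=-1, (2|11)=-1; (−1)^{1·0·5}·(-1)^0·(-1)^1 = -1.
v=5: a=5^3·(≡1), b=5^2·(≡2) mod 5; (1|5)=+1, (2|5)=-1; (−1)^{3·2·2}·(+1)^2·(-1)^3 = -1.
v=3: a=3^-3·(≡2), b=3^-4·(≡2) mod 3; (2|3)=-1, (2|3)=-1; (−1)^{-3·-4·1}·(-1)^-4·(-1)^-3 = -1.
Ram(330, 2) = {2, 3, 5, 11}; no ℚ_2-point on the conic.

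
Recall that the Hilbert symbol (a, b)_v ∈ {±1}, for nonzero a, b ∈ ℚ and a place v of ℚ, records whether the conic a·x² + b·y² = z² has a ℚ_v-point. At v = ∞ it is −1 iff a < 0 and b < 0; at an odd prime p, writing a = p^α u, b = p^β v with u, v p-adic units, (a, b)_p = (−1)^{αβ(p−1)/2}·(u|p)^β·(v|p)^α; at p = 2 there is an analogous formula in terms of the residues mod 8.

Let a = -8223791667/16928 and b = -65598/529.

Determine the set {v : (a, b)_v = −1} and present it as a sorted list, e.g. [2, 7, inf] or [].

[2, 7, 13, 17, 43, inf]

Mod squares: a ≡ -399126, b ≡ -78. Check v ∈ {∞, 2, 3, 7, 13, 17, 23, 29, 43}.
v=∞: -399126 < 0 and -78 < 0  ⇒  (a,b)_∞ = -1.
v=13: a=13^1·(≡12), b=13^1·(≡7) mod 13; (12|13)=+1, (7|13)=-1; (−1)^{1·1·6}·(+1)^1·(-1)^1 = -1.
v=7: a=7^3·(≡1), b=7^0·(≡5) mod 7; (1|7)=+1, (5|7)=-1; (−1)^{3·0·3}·(+1)^0·(-1)^3 = -1.
v=17: a=17^1·(≡15), b=17^0·(≡11) mod 17; (15|17)=+1, (11|17)=-1; (−1)^{1·0·8}·(+1)^0·(-1)^1 = -1.
v=2: v_2(a)=-5, v_2(b)=1; units ≡ 5, 1 (mod 8); ε·ε+αω+βω = 0·0+-5·0+1·1 ≡ 1  ⇒  (a,b)_2 = -1.
v=3: a=3^1·(≡2), b=3^1·(≡1) mod 3; (2|3)=-1, (1|3)=+1; (−1)^{1·1·1}·(-1)^1·(+1)^1 = +1.
v=29: a=29^2·(≡6), b=29^2·(≡22) mod 29; (6|29)=+1, (22|29)=+1; (−1)^{2·2·14}·(+1)^2·(+1)^2 = +1.
v=43: a=43^1·(≡6), b=43^0·(≡28) mod 43; (6|43)=+1, (28|43)=-1; (−1)^{1·0·21}·(+1)^0·(-1)^1 = -1.
v=23: a=23^-2·(≡4), b=23^-2·(≡21) mod 23; (4|23)=+1, (21|23)=-1; (−1)^{-2·-2·11}·(+1)^-2·(-1)^-2 = +1.
|Ram(-399126, -78)| = 6, even; anisotropic at {2, 7, 13, 17, 43, ∞}.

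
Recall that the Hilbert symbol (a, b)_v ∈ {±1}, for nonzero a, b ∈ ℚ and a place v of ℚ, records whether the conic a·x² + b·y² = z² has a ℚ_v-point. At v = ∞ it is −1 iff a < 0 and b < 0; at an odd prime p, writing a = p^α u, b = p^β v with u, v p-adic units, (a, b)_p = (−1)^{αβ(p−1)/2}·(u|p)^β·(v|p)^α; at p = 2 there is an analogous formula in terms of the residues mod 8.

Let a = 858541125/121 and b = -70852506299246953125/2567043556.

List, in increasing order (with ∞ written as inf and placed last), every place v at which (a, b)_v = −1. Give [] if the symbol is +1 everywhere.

[19, 31]

(a, b) ≡ (203205, -5) mod (ℚ^×)²; places V = {2, 3, 5, 7, 11, 13, 19, 23, 31, 47, ∞}.
(a,b)_5: α=3, u≡4; β=7, v≡4 (mod 5); (4|5)=+1, (4|5)=+1; sign (−1)^0·+1^7·+1^3 = +1.
(a,b)_3: α=1, u≡1; β=4, v≡1 (mod 3); (1|3)=+1, (1|3)=+1; sign (−1)^0·+1^4·+1^1 = +1.
(a,b)_31: α=1, u≡20; β=2, v≡27 (mod 31); (20|31)=+1, (27|31)=-1; sign (−1)^0·+1^2·-1^1 = -1.
(a,b)_23: α=1, u≡8; β=2, v≡6 (mod 23); (8|23)=+1, (6|23)=+1; sign (−1)^0·+1^2·+1^1 = +1.
(a,b)_47: α=0, u≡6; β=-2, v≡18 (mod 47); (6|47)=+1, (18|47)=+1; sign (−1)^0·+1^-2·+1^0 = +1.
(a,b)_7: α=0, u≡4; β=-4, v≡4 (mod 7); (4|7)=+1, (4|7)=+1; sign (−1)^0·+1^-4·+1^0 = +1.
(a,b)_11: α=-2, u≡2; β=-2, v≡10 (mod 11); (2|11)=-1, (10|11)=-1; sign (−1)^0·-1^-2·-1^-2 = +1.
(a,b)_∞: sgn(203205)=+, sgn(-5)=−, so +1.
(a,b)_13: α=2, u≡6; β=2, v≡6 (mod 13); (6|13)=-1, (6|13)=-1; sign (−1)^0·-1^2·-1^2 = +1.
(a,b)_2: α=0, β=-2; u≡5, v≡3 (mod 8); ε(u)ε(v)=0·1, αω(v)=0·1, βω(u)=-2·1; sum ≡ 0  ⇒  +1.
(a,b)_19: α=1, u≡17; β=4, v≡14 (mod 19); (17|19)=+1, (14|19)=-1; sign (−1)^0·+1^4·-1^1 = -1.
(203205, -5 / ℚ) ramifies at {19, 31}: a division algebra.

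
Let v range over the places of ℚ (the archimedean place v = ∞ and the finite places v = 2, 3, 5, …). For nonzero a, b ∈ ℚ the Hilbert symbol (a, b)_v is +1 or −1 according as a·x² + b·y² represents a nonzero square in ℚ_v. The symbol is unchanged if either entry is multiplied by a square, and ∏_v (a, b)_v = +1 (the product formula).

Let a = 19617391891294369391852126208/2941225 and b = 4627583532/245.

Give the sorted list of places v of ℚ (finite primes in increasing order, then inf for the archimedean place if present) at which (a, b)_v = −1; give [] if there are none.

[5, 17, 19, 23]

(a, b) ≡ (55913, 5311735) mod (ℚ^×)²; places V = {2, 3, 5, 7, 11, 13, 17, 19, 23, ∞}.
(a,b)_19: α=2, u≡15; β=1, v≡10 (mod 19); (15|19)=-1, (10|19)=-1; sign (−1)^0·-1^1·-1^2 = -1.
(a,b)_∞: sgn(55913)=+, sgn(5311735)=+, so +1.
(a,b)_2: α=18, β=2; u≡1, v≡7 (mod 8); ε(u)ε(v)=0·1, αω(v)=18·0, βω(u)=2·0; sum ≡ 0  ⇒  +1.
(a,b)_17: α=3, u≡8; β=1, v≡14 (mod 17); (8|17)=+1, (14|17)=-1; sign (−1)^0·+1^1·-1^3 = -1.
(a,b)_7: α=-6, u≡2; β=-2, v≡1 (mod 7); (2|7)=+1, (1|7)=+1; sign (−1)^0·+1^-2·+1^-6 = +1.
(a,b)_23: α=3, u≡16; β=1, v≡3 (mod 23); (16|23)=+1, (3|23)=+1; sign (−1)^1·+1^1·+1^3 = -1.
(a,b)_3: α=4, u≡2; β=2, v≡1 (mod 3); (2|3)=-1, (1|3)=+1; sign (−1)^0·-1^2·+1^4 = +1.
(a,b)_13: α=3, u≡5; β=1, v≡6 (mod 13); (5|13)=-1, (6|13)=-1; sign (−1)^0·-1^1·-1^3 = +1.
(a,b)_11: α=7, u≡9; β=3, v≡8 (mod 11); (9|11)=+1, (8|11)=-1; sign (−1)^1·+1^3·-1^7 = +1.
(a,b)_5: α=-2, u≡2; β=-1, v≡3 (mod 5); (2|5)=-1, (3|5)=-1; sign (−1)^0·-1^-1·-1^-2 = -1.
Ram(55913, 5311735) = {5, 17, 19, 23}; no ℚ_5-point on the conic.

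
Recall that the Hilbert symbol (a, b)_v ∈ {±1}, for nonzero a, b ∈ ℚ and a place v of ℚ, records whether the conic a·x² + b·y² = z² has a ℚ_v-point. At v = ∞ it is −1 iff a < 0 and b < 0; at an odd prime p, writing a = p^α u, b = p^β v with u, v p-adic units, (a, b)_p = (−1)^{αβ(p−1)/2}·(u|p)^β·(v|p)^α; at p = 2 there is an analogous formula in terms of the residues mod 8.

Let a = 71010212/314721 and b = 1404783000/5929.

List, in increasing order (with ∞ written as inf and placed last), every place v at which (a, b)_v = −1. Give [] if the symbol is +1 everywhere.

[5, 29]

(a, b) ≡ (377, 19270) mod (ℚ^×)²; places V = {2, 3, 5, 7, 11, 13, 17, 29, 31, 41, 47, ∞}.
(a,b)_2: α=2, β=3; u≡1, v≡3 (mod 8); ε(u)ε(v)=0·1, αω(v)=2·1, βω(u)=3·0; sum ≡ 0  ⇒  +1.
(a,b)_3: α=-2, u≡2; β=6, v≡1 (mod 3); (2|3)=-1, (1|3)=+1; sign (−1)^0·-1^6·+1^-2 = +1.
(a,b)_41: α=0, u≡36; β=1, v≡13 (mod 41); (36|41)=+1, (13|41)=-1; sign (−1)^0·+1^1·-1^0 = +1.
(a,b)_47: α=0, u≡3; β=1, v≡28 (mod 47); (3|47)=+1, (28|47)=+1; sign (−1)^0·+1^1·+1^0 = +1.
(a,b)_31: α=2, u≡9; β=0, v≡18 (mod 31); (9|31)=+1, (18|31)=+1; sign (−1)^0·+1^0·+1^2 = +1.
(a,b)_17: α=-2, u≡5; β=0, v≡8 (mod 17); (5|17)=-1, (8|17)=+1; sign (−1)^0·-1^0·+1^-2 = +1.
(a,b)_∞: sgn(377)=+, sgn(19270)=+, so +1.
(a,b)_11: α=-2, u≡4; β=-2, v≡1 (mod 11); (4|11)=+1, (1|11)=+1; sign (−1)^0·+1^-2·+1^-2 = +1.
(a,b)_29: α=1, u≡1; β=0, v≡27 (mod 29); (1|29)=+1, (27|29)=-1; sign (−1)^0·+1^0·-1^1 = -1.
(a,b)_13: α=1, u≡9; β=0, v≡10 (mod 13); (9|13)=+1, (10|13)=+1; sign (−1)^0·+1^0·+1^1 = +1.
(a,b)_7: α=2, u≡6; β=-2, v≡6 (mod 7); (6|7)=-1, (6|7)=-1; sign (−1)^0·-1^-2·-1^2 = +1.
(a,b)_5: α=0, u≡2; β=3, v≡1 (mod 5); (2|5)=-1, (1|5)=+1; sign (−1)^0·-1^3·+1^0 = -1.
|Ram(377, 19270)| = 2, even; anisotropic at {5, 29}.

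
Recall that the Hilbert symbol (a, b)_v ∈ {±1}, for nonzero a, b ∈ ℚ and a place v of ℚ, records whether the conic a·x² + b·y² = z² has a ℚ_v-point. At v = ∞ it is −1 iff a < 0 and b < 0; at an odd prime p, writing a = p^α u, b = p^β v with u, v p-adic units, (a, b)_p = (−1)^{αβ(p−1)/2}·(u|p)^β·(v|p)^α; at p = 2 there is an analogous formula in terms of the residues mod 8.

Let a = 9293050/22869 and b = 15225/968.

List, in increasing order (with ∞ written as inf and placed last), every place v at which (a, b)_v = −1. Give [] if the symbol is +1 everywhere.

(a, b) ≡ (9282, 1218) mod (ℚ^×)²; places V = {2, 3, 5, 7, 11, 13, 17, 29, ∞}.
(a,b)_∞: sgn(9282)=+, sgn(1218)=+, so +1.
(a,b)_29: α=2, u≡12; β=1, v≡24 (mod 29); (12|29)=-1, (24|29)=+1; sign (−1)^0·-1^1·+1^2 = -1.
(a,b)_3: α=-3, u≡1; β=1, v≡1 (mod 3); (1|3)=+1, (1|3)=+1; sign (−1)^1·+1^1·+1^-3 = -1.
(a,b)_5: α=2, u≡3; β=2, v≡3 (mod 5); (3|5)=-1, (3|5)=-1; sign (−1)^0·-1^2·-1^2 = +1.
(a,b)_2: α=1, β=-3; u≡1, v≡1 (mod 8); ε(u)ε(v)=0·0, αω(v)=1·0, βω(u)=-3·0; sum ≡ 0  ⇒  +1.
(a,b)_7: α=-1, u≡5; β=1, v≡6 (mod 7); (5|7)=-1, (6|7)=-1; sign (−1)^1·-1^1·-1^-1 = -1.
(a,b)_13: α=1, u≡3; β=0, v≡9 (mod 13); (3|13)=+1, (9|13)=+1; sign (−1)^0·+1^0·+1^1 = +1.
(a,b)_17: α=1, u≡8; β=0, v≡7 (mod 17); (8|17)=+1, (7|17)=-1; sign (−1)^0·+1^0·-1^1 = -1.
(a,b)_11: α=-2, u≡4; β=-2, v≡7 (mod 11); (4|11)=+1, (7|11)=-1; sign (−1)^0·+1^-2·-1^-2 = +1.
(9282, 1218 / ℚ) ramifies at {3, 7, 17, 29}: a division algebra.

[3, 7, 17, 29]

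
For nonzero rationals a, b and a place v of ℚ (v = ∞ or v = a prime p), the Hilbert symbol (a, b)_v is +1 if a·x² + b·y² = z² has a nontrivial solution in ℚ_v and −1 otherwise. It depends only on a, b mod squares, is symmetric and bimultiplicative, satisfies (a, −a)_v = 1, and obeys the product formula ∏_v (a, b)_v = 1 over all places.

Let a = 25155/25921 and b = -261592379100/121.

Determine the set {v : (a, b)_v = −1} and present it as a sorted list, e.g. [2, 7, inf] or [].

Mod squares: a ≡ 2795, b ≡ -1719871. Check v ∈ {∞, 2, 3, 5, 7, 11, 13, 23, 37, 43, 47}.
v=23: a=23^-2·(≡13), b=23^1·(≡7) mod 23; (13|23)=+1, (7|23)=-1; (−1)^{-2·1·11}·(+1)^1·(-1)^-2 = +1.
v=∞: 2795 > 0 and -1719871 < 0  ⇒  (a,b)_∞ = +1.
v=37: a=37^0·(≡35), b=37^1·(≡4) mod 37; (35|37)=-1, (4|37)=+1; (−1)^{0·1·18}·(-1)^1·(+1)^0 = -1.
v=13: a=13^1·(≡2), b=13^2·(≡12) mod 13; (2|13)=-1, (12|13)=+1; (−1)^{1·2·6}·(-1)^2·(+1)^1 = +1.
v=43: a=43^1·(≡29), b=43^1·(≡24) mod 43; (29|43)=-1, (24|43)=+1; (−1)^{1·1·21}·(-1)^1·(+1)^1 = +1.
v=5: a=5^1·(≡1), b=5^2·(≡1) mod 5; (1|5)=+1, (1|5)=+1; (−1)^{1·2·2}·(+1)^2·(+1)^1 = +1.
v=11: a=11^0·(≡4), b=11^-2·(≡3) mod 11; (4|11)=+1, (3|11)=+1; (−1)^{0·-2·5}·(+1)^-2·(+1)^0 = +1.
v=3: a=3^2·(≡2), b=3^2·(≡2) mod 3; (2|3)=-1, (2|3)=-1; (−1)^{2·2·1}·(-1)^2·(-1)^2 = +1.
v=7: a=7^-2·(≡1), b=7^0·(≡2) mod 7; (1|7)=+1, (2|7)=+1; (−1)^{-2·0·3}·(+1)^0·(+1)^-2 = +1.
v=2: v_2(a)=0, v_2(b)=2; units ≡ 3, 1 (mod 8); ε·ε+αω+βω = 1·0+0·0+2·1 ≡ 0  ⇒  (a,b)_2 = +1.
v=47: a=47^0·(≡20), b=47^1·(≡39) mod 47; (20|47)=-1, (39|47)=-1; (−1)^{0·1·23}·(-1)^1·(-1)^0 = -1.
|Ram(2795, -1719871)| = 2, even; anisotropic at {37, 47}.

[37, 47]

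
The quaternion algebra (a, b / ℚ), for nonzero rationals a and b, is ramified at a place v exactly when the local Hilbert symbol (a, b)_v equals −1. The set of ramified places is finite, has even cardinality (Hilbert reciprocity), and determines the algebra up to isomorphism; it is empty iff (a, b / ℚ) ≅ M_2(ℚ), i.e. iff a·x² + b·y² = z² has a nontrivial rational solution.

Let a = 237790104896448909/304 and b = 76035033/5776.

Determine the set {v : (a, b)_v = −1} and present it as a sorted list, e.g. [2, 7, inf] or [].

(a, b) ≡ (2032639, 29233) mod (ℚ^×)²; places V = {2, 3, 7, 17, 19, 23, 29, 31, 41, ∞}.
(a,b)_2: α=-4, β=-4; u≡7, v≡1 (mod 8); ε(u)ε(v)=1·0, αω(v)=-4·0, βω(u)=-4·0; sum ≡ 0  ⇒  +1.
(a,b)_31: α=3, u≡8; β=1, v≡24 (mod 31); (8|31)=+1, (24|31)=-1; sign (−1)^1·+1^1·-1^3 = +1.
(a,b)_17: α=3, u≡10; β=2, v≡3 (mod 17); (10|17)=-1, (3|17)=-1; sign (−1)^0·-1^2·-1^3 = -1.
(a,b)_23: α=2, u≡14; β=1, v≡4 (mod 23); (14|23)=-1, (4|23)=+1; sign (−1)^0·-1^1·+1^2 = -1.
(a,b)_7: α=1, u≡5; β=0, v≡4 (mod 7); (5|7)=-1, (4|7)=+1; sign (−1)^0·-1^0·+1^1 = +1.
(a,b)_3: α=2, u≡1; β=2, v≡1 (mod 3); (1|3)=+1, (1|3)=+1; sign (−1)^0·+1^2·+1^2 = +1.
(a,b)_29: α=1, u≡21; β=0, v≡4 (mod 29); (21|29)=-1, (4|29)=+1; sign (−1)^0·-1^0·+1^1 = +1.
(a,b)_41: α=2, u≡33; β=1, v≡8 (mod 41); (33|41)=+1, (8|41)=+1; sign (−1)^0·+1^1·+1^2 = +1.
(a,b)_19: α=-1, u≡7; β=-2, v≡1 (mod 19); (7|19)=+1, (1|19)=+1; sign (−1)^0·+1^-2·+1^-1 = +1.
(a,b)_∞: sgn(2032639)=+, sgn(29233)=+, so +1.
(2032639, 29233 / ℚ) ramifies at {17, 23}: a division algebra.

[17, 23]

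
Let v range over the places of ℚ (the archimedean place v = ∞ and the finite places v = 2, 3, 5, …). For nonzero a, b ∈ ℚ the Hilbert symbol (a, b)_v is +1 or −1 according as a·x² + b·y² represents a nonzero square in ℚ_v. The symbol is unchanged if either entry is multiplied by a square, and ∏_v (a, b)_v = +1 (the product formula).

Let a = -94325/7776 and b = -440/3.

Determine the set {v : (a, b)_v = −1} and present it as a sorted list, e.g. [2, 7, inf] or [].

[2, 5, 7, inf]

Mod squares: a ≡ -462, b ≡ -330. Check v ∈ {∞, 2, 3, 5, 7, 11}.
v=7: a=7^3·(≡2), b=7^0·(≡5) mod 7; (2|7)=+1, (5|7)=-1; (−1)^{3·0·3}·(+1)^0·(-1)^3 = -1.
v=3: a=3^-5·(≡2), b=3^-1·(≡1) mod 3; (2|3)=-1, (1|3)=+1; (−1)^{-5·-1·1}·(-1)^-1·(+1)^-5 = +1.
v=11: a=11^1·(≡6), b=11^1·(≡5) mod 11; (6|11)=-1, (5|11)=+1; (−1)^{1·1·5}·(-1)^1·(+1)^1 = +1.
v=5: a=5^2·(≡2), b=5^1·(≡4) mod 5; (2|5)=-1, (4|5)=+1; (−1)^{2·1·2}·(-1)^1·(+1)^2 = -1.
v=2: v_2(a)=-5, v_2(b)=3; units ≡ 1, 3 (mod 8); ε·ε+αω+βω = 0·1+-5·1+3·0 ≡ 1  ⇒  (a,b)_2 = -1.
v=∞: -462 < 0 and -330 < 0  ⇒  (a,b)_∞ = -1.
(-462, -330 / ℚ) ramifies at {2, 5, 7, ∞}: a division algebra.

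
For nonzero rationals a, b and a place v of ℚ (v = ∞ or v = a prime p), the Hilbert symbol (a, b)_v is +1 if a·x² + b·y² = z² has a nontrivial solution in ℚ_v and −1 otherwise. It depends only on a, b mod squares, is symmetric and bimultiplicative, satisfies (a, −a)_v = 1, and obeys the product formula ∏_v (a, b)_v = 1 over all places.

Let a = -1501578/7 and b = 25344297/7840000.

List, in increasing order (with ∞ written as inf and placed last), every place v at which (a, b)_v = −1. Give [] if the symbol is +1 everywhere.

[7, 17, 23, 31]

(a, b) ≡ (-129766, 17) mod (ℚ^×)²; places V = {2, 3, 5, 7, 11, 13, 17, 23, 31, 37, ∞}.
(a,b)_31: α=1, u≡11; β=0, v≡22 (mod 31); (11|31)=-1, (22|31)=-1; sign (−1)^0·-1^0·-1^1 = -1.
(a,b)_37: α=0, u≡36; β=2, v≡6 (mod 37); (36|37)=+1, (6|37)=-1; sign (−1)^0·+1^2·-1^0 = +1.
(a,b)_2: α=1, β=-8; u≡5, v≡1 (mod 8); ε(u)ε(v)=0·0, αω(v)=1·0, βω(u)=-8·1; sum ≡ 0  ⇒  +1.
(a,b)_13: α=1, u≡11; β=0, v≡9 (mod 13); (11|13)=-1, (9|13)=+1; sign (−1)^0·-1^0·+1^1 = +1.
(a,b)_11: α=0, u≡3; β=2, v≡2 (mod 11); (3|11)=+1, (2|11)=-1; sign (−1)^0·+1^2·-1^0 = +1.
(a,b)_∞: sgn(-129766)=−, sgn(17)=+, so +1.
(a,b)_17: α=0, u≡7; β=1, v≡16 (mod 17); (7|17)=-1, (16|17)=+1; sign (−1)^0·-1^1·+1^0 = -1.
(a,b)_7: α=-1, u≡6; β=-2, v≡6 (mod 7); (6|7)=-1, (6|7)=-1; sign (−1)^0·-1^-2·-1^-1 = -1.
(a,b)_23: α=1, u≡18; β=0, v≡7 (mod 23); (18|23)=+1, (7|23)=-1; sign (−1)^0·+1^0·-1^1 = -1.
(a,b)_5: α=0, u≡1; β=-4, v≡3 (mod 5); (1|5)=+1, (3|5)=-1; sign (−1)^0·+1^-4·-1^0 = +1.
(a,b)_3: α=4, u≡2; β=2, v≡2 (mod 3); (2|3)=-1, (2|3)=-1; sign (−1)^0·-1^2·-1^4 = +1.
|Ram(-129766, 17)| = 4, even; anisotropic at {7, 17, 23, 31}.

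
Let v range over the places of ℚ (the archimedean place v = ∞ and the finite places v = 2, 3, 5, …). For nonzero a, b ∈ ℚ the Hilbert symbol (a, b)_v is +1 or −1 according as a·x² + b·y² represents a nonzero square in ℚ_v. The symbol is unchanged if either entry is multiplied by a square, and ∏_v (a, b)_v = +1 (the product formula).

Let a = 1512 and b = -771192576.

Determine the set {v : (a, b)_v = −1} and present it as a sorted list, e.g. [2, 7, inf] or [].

[3, 23]

Mod squares: a ≡ 42, b ≡ -759. Check v ∈ {∞, 2, 3, 7, 11, 23}.
v=7: a=7^1·(≡6), b=7^2·(≡1) mod 7; (6|7)=-1, (1|7)=+1; (−1)^{1·2·3}·(-1)^2·(+1)^1 = +1.
v=23: a=23^0·(≡17), b=23^1·(≡1) mod 23; (17|23)=-1, (1|23)=+1; (−1)^{0·1·11}·(-1)^1·(+1)^0 = -1.
v=2: v_2(a)=3, v_2(b)=8; units ≡ 5, 1 (mod 8); ε·ε+αω+βω = 0·0+3·0+8·1 ≡ 0  ⇒  (a,b)_2 = +1.
v=3: a=3^3·(≡2), b=3^5·(≡2) mod 3; (2|3)=-1, (2|3)=-1; (−1)^{3·5·1}·(-1)^5·(-1)^3 = -1.
v=∞: 42 > 0 and -759 < 0  ⇒  (a,b)_∞ = +1.
v=11: a=11^0·(≡5), b=11^1·(≡7) mod 11; (5|11)=+1, (7|11)=-1; (−1)^{0·1·5}·(+1)^1·(-1)^0 = +1.
(42, -759 / ℚ) ramifies at {3, 23}: a division algebra.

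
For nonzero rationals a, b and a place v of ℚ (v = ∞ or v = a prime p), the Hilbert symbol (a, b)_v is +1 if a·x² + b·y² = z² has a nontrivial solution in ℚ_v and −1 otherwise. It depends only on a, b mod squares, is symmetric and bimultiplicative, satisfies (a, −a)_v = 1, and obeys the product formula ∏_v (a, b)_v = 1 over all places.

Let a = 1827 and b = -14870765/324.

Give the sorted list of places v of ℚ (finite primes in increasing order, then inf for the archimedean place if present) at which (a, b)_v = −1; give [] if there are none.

[2, 5, 13, 23]

Mod squares: a ≡ 203, b ≡ -303485. Check v ∈ {∞, 2, 3, 5, 7, 13, 23, 29}.
v=13: a=13^0·(≡7), b=13^1·(≡9) mod 13; (7|13)=-1, (9|13)=+1; (−1)^{0·1·6}·(-1)^1·(+1)^0 = -1.
v=23: a=23^0·(≡10), b=23^1·(≡22) mod 23; (10|23)=-1, (22|23)=-1; (−1)^{0·1·11}·(-1)^1·(-1)^0 = -1.
v=5: a=5^0·(≡2), b=5^1·(≡3) mod 5; (2|5)=-1, (3|5)=-1; (−1)^{0·1·2}·(-1)^1·(-1)^0 = -1.
v=29: a=29^1·(≡5), b=29^1·(≡16) mod 29; (5|29)=+1, (16|29)=+1; (−1)^{1·1·14}·(+1)^1·(+1)^1 = +1.
v=3: a=3^2·(≡2), b=3^-4·(≡1) mod 3; (2|3)=-1, (1|3)=+1; (−1)^{2·-4·1}·(-1)^-4·(+1)^2 = +1.
v=2: v_2(a)=0, v_2(b)=-2; units ≡ 3, 3 (mod 8); ε·ε+αω+βω = 1·1+0·1+-2·1 ≡ 1  ⇒  (a,b)_2 = -1.
v=∞: 203 > 0 and -303485 < 0  ⇒  (a,b)_∞ = +1.
v=7: a=7^1·(≡2), b=7^3·(≡5) mod 7; (2|7)=+1, (5|7)=-1; (−1)^{1·3·3}·(+1)^3·(-1)^1 = +1.
|Ram(203, -303485)| = 4, even; anisotropic at {2, 5, 13, 23}.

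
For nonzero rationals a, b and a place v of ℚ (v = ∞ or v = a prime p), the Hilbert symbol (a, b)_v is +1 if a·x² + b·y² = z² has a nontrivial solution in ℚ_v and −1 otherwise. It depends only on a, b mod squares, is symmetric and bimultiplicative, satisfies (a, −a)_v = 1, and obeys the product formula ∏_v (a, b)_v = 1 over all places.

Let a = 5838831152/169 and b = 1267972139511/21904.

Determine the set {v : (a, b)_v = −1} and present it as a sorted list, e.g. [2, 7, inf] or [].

(a, b) ≡ (2387, 4991) mod (ℚ^×)²; places V = {2, 3, 7, 11, 13, 17, 23, 31, 37, ∞}.
(a,b)_2: α=4, β=-4; u≡3, v≡7 (mod 8); ε(u)ε(v)=1·1, αω(v)=4·0, βω(u)=-4·1; sum ≡ 1  ⇒  -1.
(a,b)_23: α=2, u≡8; β=3, v≡17 (mod 23); (8|23)=+1, (17|23)=-1; sign (−1)^0·+1^3·-1^2 = +1.
(a,b)_37: α=0, u≡20; β=-2, v≡21 (mod 37); (20|37)=-1, (21|37)=+1; sign (−1)^0·-1^-2·+1^0 = +1.
(a,b)_3: α=0, u≡2; β=4, v≡2 (mod 3); (2|3)=-1, (2|3)=-1; sign (−1)^0·-1^4·-1^0 = +1.
(a,b)_17: α=2, u≡14; β=0, v≡6 (mod 17); (14|17)=-1, (6|17)=-1; sign (−1)^0·-1^0·-1^2 = +1.
(a,b)_31: α=1, u≡24; β=1, v≡29 (mod 31); (24|31)=-1, (29|31)=-1; sign (−1)^1·-1^1·-1^1 = -1.
(a,b)_13: α=-2, u≡11; β=0, v≡1 (mod 13); (11|13)=-1, (1|13)=+1; sign (−1)^0·-1^0·+1^-2 = +1.
(a,b)_7: α=1, u≡3; β=3, v≡3 (mod 7); (3|7)=-1, (3|7)=-1; sign (−1)^1·-1^3·-1^1 = -1.
(a,b)_∞: sgn(2387)=+, sgn(4991)=+, so +1.
(a,b)_11: α=1, u≡8; β=2, v≡2 (mod 11); (8|11)=-1, (2|11)=-1; sign (−1)^0·-1^2·-1^1 = -1.
Ram(2387, 4991) = {2, 7, 11, 31}; no ℚ_2-point on the conic.

[2, 7, 11, 31]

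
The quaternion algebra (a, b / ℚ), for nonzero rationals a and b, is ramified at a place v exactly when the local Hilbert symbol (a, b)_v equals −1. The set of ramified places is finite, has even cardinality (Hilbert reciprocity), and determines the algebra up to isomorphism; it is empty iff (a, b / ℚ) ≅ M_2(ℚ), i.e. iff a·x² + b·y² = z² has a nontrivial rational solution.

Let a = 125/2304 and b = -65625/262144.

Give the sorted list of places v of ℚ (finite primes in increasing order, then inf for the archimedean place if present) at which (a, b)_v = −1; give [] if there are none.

Mod squares: a ≡ 5, b ≡ -105. Check v ∈ {∞, 2, 3, 5, 7}.
v=7: a=7^0·(≡6), b=7^1·(≡5) mod 7; (6|7)=-1, (5|7)=-1; (−1)^{0·1·3}·(-1)^1·(-1)^0 = -1.
v=2: v_2(a)=-8, v_2(b)=-18; units ≡ 5, 7 (mod 8); ε·ε+αω+βω = 0·1+-8·0+-18·1 ≡ 0  ⇒  (a,b)_2 = +1.
v=∞: 5 > 0 and -105 < 0  ⇒  (a,b)_∞ = +1.
v=3: a=3^-2·(≡2), b=3^1·(≡1) mod 3; (2|3)=-1, (1|3)=+1; (−1)^{-2·1·1}·(-1)^1·(+1)^-2 = -1.
v=5: a=5^3·(≡4), b=5^5·(≡1) mod 5; (4|5)=+1, (1|5)=+1; (−1)^{3·5·2}·(+1)^5·(+1)^3 = +1.
|Ram(5, -105)| = 2, even; anisotropic at {3, 7}.

[3, 7]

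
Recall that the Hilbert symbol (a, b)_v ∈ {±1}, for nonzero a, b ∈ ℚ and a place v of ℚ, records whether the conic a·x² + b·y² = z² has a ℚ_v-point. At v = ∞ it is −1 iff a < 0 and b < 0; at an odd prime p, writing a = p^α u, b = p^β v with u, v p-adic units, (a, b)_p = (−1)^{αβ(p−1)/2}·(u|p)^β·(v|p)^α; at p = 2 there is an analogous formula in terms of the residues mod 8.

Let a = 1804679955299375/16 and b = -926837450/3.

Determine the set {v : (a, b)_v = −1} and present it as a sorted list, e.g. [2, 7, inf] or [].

[3, 7]

(a, b) ≡ (119, -7854) mod (ℚ^×)²; places V = {2, 3, 5, 7, 11, 17, ∞}.
(a,b)_5: α=4, u≡4; β=2, v≡4 (mod 5); (4|5)=+1, (4|5)=+1; sign (−1)^0·+1^2·+1^4 = +1.
(a,b)_17: α=5, u≡3; β=3, v≡11 (mod 17); (3|17)=-1, (11|17)=-1; sign (−1)^0·-1^3·-1^5 = +1.
(a,b)_3: α=0, u≡2; β=-1, v≡1 (mod 3); (2|3)=-1, (1|3)=+1; sign (−1)^0·-1^-1·+1^0 = -1.
(a,b)_7: α=5, u≡3; β=3, v≡6 (mod 7); (3|7)=-1, (6|7)=-1; sign (−1)^1·-1^3·-1^5 = -1.
(a,b)_∞: sgn(119)=+, sgn(-7854)=−, so +1.
(a,b)_11: α=2, u≡4; β=1, v≡5 (mod 11); (4|11)=+1, (5|11)=+1; sign (−1)^0·+1^1·+1^2 = +1.
(a,b)_2: α=-4, β=1; u≡7, v≡1 (mod 8); ε(u)ε(v)=1·0, αω(v)=-4·0, βω(u)=1·0; sum ≡ 0  ⇒  +1.
Ram(119, -7854) = {3, 7}; no ℚ_3-point on the conic.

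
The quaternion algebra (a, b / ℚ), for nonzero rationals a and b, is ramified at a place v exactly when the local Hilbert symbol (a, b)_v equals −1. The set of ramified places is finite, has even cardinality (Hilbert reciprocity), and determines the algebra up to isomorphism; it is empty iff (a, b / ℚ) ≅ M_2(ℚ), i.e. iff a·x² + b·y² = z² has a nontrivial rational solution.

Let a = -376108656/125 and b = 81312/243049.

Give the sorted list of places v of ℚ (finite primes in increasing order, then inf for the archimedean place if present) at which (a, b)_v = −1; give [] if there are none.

(a, b) ≡ (-1155, 42) mod (ℚ^×)²; places V = {2, 3, 5, 7, 11, 17, 29, ∞}.
(a,b)_5: α=-3, u≡4; β=0, v≡3 (mod 5); (4|5)=+1, (3|5)=-1; sign (−1)^0·+1^0·-1^-3 = -1.
(a,b)_3: α=1, u≡2; β=1, v≡2 (mod 3); (2|3)=-1, (2|3)=-1; sign (−1)^1·-1^1·-1^1 = -1.
(a,b)_7: α=1, u≡6; β=1, v≡5 (mod 7); (6|7)=-1, (5|7)=-1; sign (−1)^1·-1^1·-1^1 = -1.
(a,b)_∞: sgn(-1155)=−, sgn(42)=+, so +1.
(a,b)_11: α=3, u≡9; β=2, v≡3 (mod 11); (9|11)=+1, (3|11)=+1; sign (−1)^0·+1^2·+1^3 = +1.
(a,b)_29: α=2, u≡25; β=-2, v≡4 (mod 29); (25|29)=+1, (4|29)=+1; sign (−1)^0·+1^-2·+1^2 = +1.
(a,b)_17: α=0, u≡4; β=-2, v≡15 (mod 17); (4|17)=+1, (15|17)=+1; sign (−1)^0·+1^-2·+1^0 = +1.
(a,b)_2: α=4, β=5; u≡5, v≡5 (mod 8); ε(u)ε(v)=0·0, αω(v)=4·1, βω(u)=5·1; sum ≡ 1  ⇒  -1.
Ram(-1155, 42) = {2, 3, 5, 7}; no ℚ_2-point on the conic.

[2, 3, 5, 7]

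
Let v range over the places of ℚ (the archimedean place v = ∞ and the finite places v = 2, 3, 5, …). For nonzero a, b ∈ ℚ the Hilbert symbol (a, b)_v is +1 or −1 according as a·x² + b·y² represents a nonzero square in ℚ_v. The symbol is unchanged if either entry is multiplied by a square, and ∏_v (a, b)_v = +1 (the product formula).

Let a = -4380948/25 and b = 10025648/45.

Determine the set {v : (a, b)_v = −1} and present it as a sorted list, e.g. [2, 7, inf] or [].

[2, 5, 11, 13, 17, 31]

(a, b) ≡ (-121693, 3133015) mod (ℚ^×)²; places V = {2, 3, 5, 11, 13, 17, 23, 29, 31, 37, 41, ∞}.
(a,b)_29: α=0, u≡23; β=1, v≡2 (mod 29); (23|29)=+1, (2|29)=-1; sign (−1)^0·+1^1·-1^0 = +1.
(a,b)_2: α=2, β=4; u≡3, v≡7 (mod 8); ε(u)ε(v)=1·1, αω(v)=2·0, βω(u)=4·1; sum ≡ 1  ⇒  -1.
(a,b)_∞: sgn(-121693)=−, sgn(3133015)=+, so +1.
(a,b)_31: α=0, u≡15; β=1, v≡10 (mod 31); (15|31)=-1, (10|31)=+1; sign (−1)^0·-1^1·+1^0 = -1.
(a,b)_23: α=1, u≡5; β=0, v≡6 (mod 23); (5|23)=-1, (6|23)=+1; sign (−1)^0·-1^0·+1^1 = +1.
(a,b)_13: α=1, u≡10; β=0, v≡8 (mod 13); (10|13)=+1, (8|13)=-1; sign (−1)^0·+1^0·-1^1 = -1.
(a,b)_17: α=0, u≡11; β=1, v≡9 (mod 17); (11|17)=-1, (9|17)=+1; sign (−1)^0·-1^1·+1^0 = -1.
(a,b)_5: α=-2, u≡2; β=-1, v≡2 (mod 5); (2|5)=-1, (2|5)=-1; sign (−1)^0·-1^-1·-1^-2 = -1.
(a,b)_3: α=2, u≡2; β=-2, v≡1 (mod 3); (2|3)=-1, (1|3)=+1; sign (−1)^0·-1^-2·+1^2 = +1.
(a,b)_37: α=1, u≡25; β=0, v≡16 (mod 37); (25|37)=+1, (16|37)=+1; sign (−1)^0·+1^0·+1^1 = +1.
(a,b)_11: α=1, u≡3; β=0, v≡6 (mod 11); (3|11)=+1, (6|11)=-1; sign (−1)^0·+1^0·-1^1 = -1.
(a,b)_41: α=0, u≡1; β=1, v≡1 (mod 41); (1|41)=+1, (1|41)=+1; sign (−1)^0·+1^1·+1^0 = +1.
(-121693, 3133015 / ℚ) ramifies at {2, 5, 11, 13, 17, 31}: a division algebra.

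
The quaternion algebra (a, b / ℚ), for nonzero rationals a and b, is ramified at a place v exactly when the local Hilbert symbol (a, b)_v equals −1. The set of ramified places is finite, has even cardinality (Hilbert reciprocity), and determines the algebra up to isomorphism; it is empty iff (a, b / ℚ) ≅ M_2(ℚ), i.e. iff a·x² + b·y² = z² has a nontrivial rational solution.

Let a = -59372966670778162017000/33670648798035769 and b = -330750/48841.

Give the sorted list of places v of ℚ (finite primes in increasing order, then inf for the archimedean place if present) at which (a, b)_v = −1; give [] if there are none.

[2, inf]

(a, b) ≡ (-330, -30) mod (ℚ^×)²; places V = {2, 3, 5, 7, 11, 13, 17, 19, ∞}.
(a,b)_19: α=2, u≡8; β=0, v≡14 (mod 19); (8|19)=-1, (14|19)=-1; sign (−1)^0·-1^0·-1^2 = +1.
(a,b)_2: α=3, β=1; u≡3, v≡1 (mod 8); ε(u)ε(v)=1·0, αω(v)=3·0, βω(u)=1·1; sum ≡ 1  ⇒  -1.
(a,b)_13: α=-6, u≡6; β=-2, v≡3 (mod 13); (6|13)=-1, (3|13)=+1; sign (−1)^0·-1^-2·+1^-6 = +1.
(a,b)_5: α=3, u≡1; β=3, v≡4 (mod 5); (1|5)=+1, (4|5)=+1; sign (−1)^0·+1^3·+1^3 = +1.
(a,b)_3: α=11, u≡1; β=3, v≡2 (mod 3); (1|3)=+1, (2|3)=-1; sign (−1)^1·+1^3·-1^11 = +1.
(a,b)_7: α=8, u≡6; β=2, v≡6 (mod 7); (6|7)=-1, (6|7)=-1; sign (−1)^0·-1^2·-1^8 = +1.
(a,b)_∞: sgn(-330)=−, sgn(-30)=−, so -1.
(a,b)_17: α=-8, u≡7; β=-2, v≡15 (mod 17); (7|17)=-1, (15|17)=+1; sign (−1)^0·-1^-2·+1^-8 = +1.
(a,b)_11: α=5, u≡4; β=0, v≡9 (mod 11); (4|11)=+1, (9|11)=+1; sign (−1)^0·+1^0·+1^5 = +1.
|Ram(-330, -30)| = 2, even; anisotropic at {2, ∞}.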